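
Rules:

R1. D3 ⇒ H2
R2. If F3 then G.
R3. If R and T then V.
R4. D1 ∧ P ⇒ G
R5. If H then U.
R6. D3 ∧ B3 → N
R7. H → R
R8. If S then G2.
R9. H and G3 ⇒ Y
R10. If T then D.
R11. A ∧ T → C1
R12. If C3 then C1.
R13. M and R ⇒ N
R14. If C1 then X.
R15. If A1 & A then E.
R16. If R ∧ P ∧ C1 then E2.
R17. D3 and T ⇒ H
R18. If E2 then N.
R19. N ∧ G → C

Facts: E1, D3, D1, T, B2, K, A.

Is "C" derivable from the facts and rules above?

Forward chaining from the given facts derives: H2, D, C1, X, H, U, R, V.
The only rule concluding C is R19, which needs N; that is never established.

No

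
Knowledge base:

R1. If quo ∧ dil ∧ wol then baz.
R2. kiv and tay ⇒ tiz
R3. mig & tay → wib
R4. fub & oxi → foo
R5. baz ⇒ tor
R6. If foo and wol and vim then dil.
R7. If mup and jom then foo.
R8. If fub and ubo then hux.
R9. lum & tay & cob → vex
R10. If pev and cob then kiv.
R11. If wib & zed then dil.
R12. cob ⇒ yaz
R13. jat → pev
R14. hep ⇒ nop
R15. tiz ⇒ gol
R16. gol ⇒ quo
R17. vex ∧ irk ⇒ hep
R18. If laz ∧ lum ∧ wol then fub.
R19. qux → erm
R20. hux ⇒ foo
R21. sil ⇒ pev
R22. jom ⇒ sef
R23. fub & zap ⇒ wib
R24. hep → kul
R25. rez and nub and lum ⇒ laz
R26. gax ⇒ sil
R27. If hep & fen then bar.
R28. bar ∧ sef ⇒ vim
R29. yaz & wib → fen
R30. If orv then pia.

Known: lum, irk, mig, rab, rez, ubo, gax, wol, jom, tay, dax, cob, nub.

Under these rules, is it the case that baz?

wib  (by R3: mig, tay)
vex  (by R9: lum, tay, cob)
yaz  (by R12: cob)
hep  (by R17: vex, irk)
sef  (by R22: jom)
laz  (by R25: rez, nub, lum)
sil  (by R26: gax)
fen  (by R29: yaz, wib)
fub  (by R18: laz, lum, wol)
pev  (by R21: sil)
bar  (by R27: hep, fen)
vim  (by R28: bar, sef)
hux  (by R8: fub, ubo)
kiv  (by R10: pev, cob)
foo  (by R20: hux)
tiz  (by R2: kiv, tay)
dil  (by R6: foo, wol, vim)
gol  (by R15: tiz)
quo  (by R16: gol)
baz  (by R1: quo, dil, wol)

Yes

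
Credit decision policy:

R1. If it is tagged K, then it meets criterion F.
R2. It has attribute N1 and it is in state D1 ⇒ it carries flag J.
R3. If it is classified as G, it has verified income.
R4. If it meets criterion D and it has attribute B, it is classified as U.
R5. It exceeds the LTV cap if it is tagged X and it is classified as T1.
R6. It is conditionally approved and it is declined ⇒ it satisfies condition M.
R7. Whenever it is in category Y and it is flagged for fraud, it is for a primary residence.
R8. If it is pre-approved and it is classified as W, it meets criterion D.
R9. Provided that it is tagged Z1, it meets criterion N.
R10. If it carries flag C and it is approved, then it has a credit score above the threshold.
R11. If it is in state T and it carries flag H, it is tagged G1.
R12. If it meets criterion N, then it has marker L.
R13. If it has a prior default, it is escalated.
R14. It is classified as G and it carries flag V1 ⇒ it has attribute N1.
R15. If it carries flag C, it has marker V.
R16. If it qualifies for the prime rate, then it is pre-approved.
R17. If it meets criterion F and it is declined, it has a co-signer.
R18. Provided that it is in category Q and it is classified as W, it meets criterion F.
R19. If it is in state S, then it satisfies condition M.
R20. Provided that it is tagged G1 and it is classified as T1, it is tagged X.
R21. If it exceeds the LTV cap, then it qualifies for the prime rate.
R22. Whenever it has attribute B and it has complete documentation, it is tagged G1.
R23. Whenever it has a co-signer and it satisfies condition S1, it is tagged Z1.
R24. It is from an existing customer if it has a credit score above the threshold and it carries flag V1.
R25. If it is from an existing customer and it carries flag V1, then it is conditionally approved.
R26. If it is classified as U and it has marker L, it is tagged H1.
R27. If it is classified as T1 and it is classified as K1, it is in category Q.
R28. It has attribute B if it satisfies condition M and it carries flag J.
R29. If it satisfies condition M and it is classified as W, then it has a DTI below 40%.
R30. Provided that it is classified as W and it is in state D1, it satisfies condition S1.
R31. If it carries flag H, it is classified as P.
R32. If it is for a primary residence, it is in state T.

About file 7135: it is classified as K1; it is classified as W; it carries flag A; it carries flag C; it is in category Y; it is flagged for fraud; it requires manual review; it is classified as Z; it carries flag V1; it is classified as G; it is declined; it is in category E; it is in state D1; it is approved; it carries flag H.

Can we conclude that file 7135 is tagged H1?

Forward chaining from the given facts derives: has verified income, is for a primary residence, has a credit score above the threshold, has attribute N1, has marker V, is from an existing customer, is conditionally approved, satisfies condition S1, is classified as P, is in state T, carries flag J, satisfies condition M, is tagged G1, has attribute B, has a DTI below 40%.
The only rule concluding "it is tagged H1" is R26, which needs "it is classified as U"; that is never established.

No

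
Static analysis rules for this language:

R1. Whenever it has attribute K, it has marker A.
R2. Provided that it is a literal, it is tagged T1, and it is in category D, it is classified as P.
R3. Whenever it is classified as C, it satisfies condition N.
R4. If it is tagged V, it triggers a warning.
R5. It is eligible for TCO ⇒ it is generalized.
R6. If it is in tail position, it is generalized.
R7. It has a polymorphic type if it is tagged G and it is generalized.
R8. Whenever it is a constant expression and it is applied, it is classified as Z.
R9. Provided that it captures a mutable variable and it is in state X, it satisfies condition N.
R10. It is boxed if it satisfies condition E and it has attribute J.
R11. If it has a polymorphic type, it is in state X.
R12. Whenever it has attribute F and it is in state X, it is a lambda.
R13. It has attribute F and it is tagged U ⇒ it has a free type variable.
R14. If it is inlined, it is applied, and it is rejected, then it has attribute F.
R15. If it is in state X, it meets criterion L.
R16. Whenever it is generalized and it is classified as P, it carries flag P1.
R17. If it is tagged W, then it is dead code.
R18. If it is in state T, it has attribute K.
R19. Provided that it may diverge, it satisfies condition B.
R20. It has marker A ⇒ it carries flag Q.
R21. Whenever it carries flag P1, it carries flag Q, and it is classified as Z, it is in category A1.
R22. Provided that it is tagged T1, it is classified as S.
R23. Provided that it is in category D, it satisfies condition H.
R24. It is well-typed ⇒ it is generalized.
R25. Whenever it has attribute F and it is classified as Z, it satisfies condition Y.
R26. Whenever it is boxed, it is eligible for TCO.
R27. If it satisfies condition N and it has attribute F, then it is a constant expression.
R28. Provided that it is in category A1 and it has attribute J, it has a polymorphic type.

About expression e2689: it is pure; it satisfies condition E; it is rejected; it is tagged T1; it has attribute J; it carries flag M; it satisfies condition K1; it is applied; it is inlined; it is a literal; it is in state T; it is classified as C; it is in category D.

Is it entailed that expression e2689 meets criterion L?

Yes

By R2 (it is a literal, it is tagged T1, it is in category D): it is classified as P.
By R3 (it is classified as C): it satisfies condition N.
By R10 (it satisfies condition E, it has attribute J): it is boxed.
By R14 (it is inlined, it is applied, it is rejected): it has attribute F.
By R18 (it is in state T): it has attribute K.
By R26 (it is boxed): it is eligible for TCO.
By R27 (it satisfies condition N, it has attribute F): it is a constant expression.
By R1 (it has attribute K): it has marker A.
By R5 (it is eligible for TCO): it is generalized.
By R8 (it is a constant expression, it is applied): it is classified as Z.
By R16 (it is generalized, it is classified as P): it carries flag P1.
By R20 (it has marker A): it carries flag Q.
By R21 (it carries flag P1, it carries flag Q, it is classified as Z): it is in category A1.
By R28 (it is in category A1, it has attribute J): it has a polymorphic type.
By R11 (it has a polymorphic type): it is in state X.
By R15 (it is in state X): it meets criterion L.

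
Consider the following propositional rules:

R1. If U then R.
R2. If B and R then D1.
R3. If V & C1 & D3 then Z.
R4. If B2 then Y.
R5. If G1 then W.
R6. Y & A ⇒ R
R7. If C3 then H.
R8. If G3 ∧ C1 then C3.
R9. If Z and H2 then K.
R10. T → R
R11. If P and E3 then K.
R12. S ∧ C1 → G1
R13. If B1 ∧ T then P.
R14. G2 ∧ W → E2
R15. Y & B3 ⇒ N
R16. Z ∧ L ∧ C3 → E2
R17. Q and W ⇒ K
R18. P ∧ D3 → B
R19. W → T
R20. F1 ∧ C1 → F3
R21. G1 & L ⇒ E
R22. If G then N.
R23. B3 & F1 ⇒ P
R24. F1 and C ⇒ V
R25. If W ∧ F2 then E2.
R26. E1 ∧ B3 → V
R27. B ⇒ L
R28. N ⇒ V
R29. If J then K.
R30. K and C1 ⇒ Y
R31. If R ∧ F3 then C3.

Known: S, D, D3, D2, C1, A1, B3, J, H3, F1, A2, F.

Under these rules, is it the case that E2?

Yes

G1  (by R12: S, C1)
F3  (by R20: F1, C1)
P  (by R23: B3, F1)
K  (by R29: J)
Y  (by R30: K, C1)
W  (by R5: G1)
N  (by R15: Y, B3)
B  (by R18: P, D3)
T  (by R19: W)
L  (by R27: B)
V  (by R28: N)
Z  (by R3: V, C1, D3)
R  (by R10: T)
C3  (by R31: R, F3)
E2  (by R16: Z, L, C3)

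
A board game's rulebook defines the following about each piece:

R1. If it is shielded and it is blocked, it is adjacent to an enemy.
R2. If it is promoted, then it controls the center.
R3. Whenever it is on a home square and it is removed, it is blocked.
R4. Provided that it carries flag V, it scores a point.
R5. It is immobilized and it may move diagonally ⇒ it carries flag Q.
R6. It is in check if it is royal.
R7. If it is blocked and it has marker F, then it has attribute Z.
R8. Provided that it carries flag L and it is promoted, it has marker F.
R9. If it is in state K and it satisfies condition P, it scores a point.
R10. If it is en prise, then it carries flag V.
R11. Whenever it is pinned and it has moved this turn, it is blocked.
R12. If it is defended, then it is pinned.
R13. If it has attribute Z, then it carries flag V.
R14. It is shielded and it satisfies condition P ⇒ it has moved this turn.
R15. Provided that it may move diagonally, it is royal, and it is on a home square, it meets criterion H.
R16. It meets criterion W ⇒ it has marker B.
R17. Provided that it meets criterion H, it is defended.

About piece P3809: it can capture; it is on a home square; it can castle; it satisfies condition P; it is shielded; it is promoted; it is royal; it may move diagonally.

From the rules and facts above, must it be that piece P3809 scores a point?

No

Forward chaining from the given facts derives: controls the center, is in check, has moved this turn, meets criterion H, is defended, is pinned, is blocked, is adjacent to an enemy.
Rules concluding "it scores a point": R4 needs "it carries flag V"; R9 needs "it is in state K" — none of these are established.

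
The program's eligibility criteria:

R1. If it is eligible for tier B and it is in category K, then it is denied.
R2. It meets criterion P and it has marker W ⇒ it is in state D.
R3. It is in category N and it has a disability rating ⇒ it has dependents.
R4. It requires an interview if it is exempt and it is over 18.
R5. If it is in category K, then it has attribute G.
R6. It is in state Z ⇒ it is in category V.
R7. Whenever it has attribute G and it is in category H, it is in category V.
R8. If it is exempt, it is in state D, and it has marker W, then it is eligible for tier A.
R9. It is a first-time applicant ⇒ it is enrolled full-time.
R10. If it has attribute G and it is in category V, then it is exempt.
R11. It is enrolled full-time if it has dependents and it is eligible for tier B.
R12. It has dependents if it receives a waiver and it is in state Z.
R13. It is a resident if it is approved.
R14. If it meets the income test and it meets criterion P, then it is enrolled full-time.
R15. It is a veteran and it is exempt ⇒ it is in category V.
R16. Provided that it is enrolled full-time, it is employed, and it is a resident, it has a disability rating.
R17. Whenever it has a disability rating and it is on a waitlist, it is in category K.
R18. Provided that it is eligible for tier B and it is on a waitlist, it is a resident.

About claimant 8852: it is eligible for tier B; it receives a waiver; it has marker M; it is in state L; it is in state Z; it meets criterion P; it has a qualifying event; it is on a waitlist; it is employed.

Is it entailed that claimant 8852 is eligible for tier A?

No

Forward chaining from the given facts derives: is in category V, has dependents, is a resident, is enrolled full-time, has a disability rating, is in category K, is denied, has attribute G, is exempt.
The only rule concluding "it is eligible for tier A" is R8, which needs "it is in state D"; that is never established.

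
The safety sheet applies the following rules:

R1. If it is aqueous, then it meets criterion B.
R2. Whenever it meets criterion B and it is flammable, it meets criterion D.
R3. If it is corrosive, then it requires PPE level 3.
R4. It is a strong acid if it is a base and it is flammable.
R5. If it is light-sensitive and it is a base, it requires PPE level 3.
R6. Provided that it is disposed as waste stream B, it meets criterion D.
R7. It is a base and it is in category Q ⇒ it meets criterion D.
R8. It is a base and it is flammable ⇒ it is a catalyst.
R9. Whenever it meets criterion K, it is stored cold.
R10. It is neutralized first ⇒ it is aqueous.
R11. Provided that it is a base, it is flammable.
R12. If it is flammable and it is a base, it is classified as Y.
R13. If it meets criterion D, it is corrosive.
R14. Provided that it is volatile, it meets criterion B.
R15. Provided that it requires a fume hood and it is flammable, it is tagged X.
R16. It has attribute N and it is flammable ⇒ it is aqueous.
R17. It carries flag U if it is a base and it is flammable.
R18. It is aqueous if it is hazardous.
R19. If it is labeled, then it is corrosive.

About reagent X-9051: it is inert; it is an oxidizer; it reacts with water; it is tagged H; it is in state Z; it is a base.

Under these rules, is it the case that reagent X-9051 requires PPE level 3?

No

Forward chaining from the given facts derives: is flammable, is classified as Y, carries flag U, is a strong acid, is a catalyst.
Rules concluding "it requires PPE level 3": R3 needs "it is corrosive"; R5 needs "it is light-sensitive" — none of these are established.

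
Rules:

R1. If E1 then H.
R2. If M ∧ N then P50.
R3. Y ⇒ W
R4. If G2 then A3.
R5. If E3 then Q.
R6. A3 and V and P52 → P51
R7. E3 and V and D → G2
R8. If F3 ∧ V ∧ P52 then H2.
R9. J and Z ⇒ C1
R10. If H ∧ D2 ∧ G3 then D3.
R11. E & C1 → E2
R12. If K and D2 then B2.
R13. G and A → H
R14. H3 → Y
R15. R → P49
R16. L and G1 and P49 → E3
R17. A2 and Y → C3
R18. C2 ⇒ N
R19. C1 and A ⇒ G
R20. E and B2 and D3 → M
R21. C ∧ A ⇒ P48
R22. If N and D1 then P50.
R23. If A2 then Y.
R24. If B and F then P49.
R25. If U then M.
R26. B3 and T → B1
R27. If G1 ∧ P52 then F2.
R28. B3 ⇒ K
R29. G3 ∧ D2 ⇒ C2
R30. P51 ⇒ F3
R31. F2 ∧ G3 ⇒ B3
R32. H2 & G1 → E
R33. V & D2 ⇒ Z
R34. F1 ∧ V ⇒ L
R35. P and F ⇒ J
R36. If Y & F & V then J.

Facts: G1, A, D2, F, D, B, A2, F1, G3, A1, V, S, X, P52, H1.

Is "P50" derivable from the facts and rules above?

Y  (by R23: A2)
P49  (by R24: B, F)
F2  (by R27: G1, P52)
C2  (by R29: G3, D2)
B3  (by R31: F2, G3)
Z  (by R33: V, D2)
L  (by R34: F1, V)
J  (by R36: Y, F, V)
C1  (by R9: J, Z)
E3  (by R16: L, G1, P49)
N  (by R18: C2)
G  (by R19: C1, A)
K  (by R28: B3)
G2  (by R7: E3, V, D)
B2  (by R12: K, D2)
H  (by R13: G, A)
A3  (by R4: G2)
P51  (by R6: A3, V, P52)
D3  (by R10: H, D2, G3)
F3  (by R30: P51)
H2  (by R8: F3, V, P52)
E  (by R32: H2, G1)
M  (by R20: E, B2, D3)
P50  (by R2: M, N)

Yes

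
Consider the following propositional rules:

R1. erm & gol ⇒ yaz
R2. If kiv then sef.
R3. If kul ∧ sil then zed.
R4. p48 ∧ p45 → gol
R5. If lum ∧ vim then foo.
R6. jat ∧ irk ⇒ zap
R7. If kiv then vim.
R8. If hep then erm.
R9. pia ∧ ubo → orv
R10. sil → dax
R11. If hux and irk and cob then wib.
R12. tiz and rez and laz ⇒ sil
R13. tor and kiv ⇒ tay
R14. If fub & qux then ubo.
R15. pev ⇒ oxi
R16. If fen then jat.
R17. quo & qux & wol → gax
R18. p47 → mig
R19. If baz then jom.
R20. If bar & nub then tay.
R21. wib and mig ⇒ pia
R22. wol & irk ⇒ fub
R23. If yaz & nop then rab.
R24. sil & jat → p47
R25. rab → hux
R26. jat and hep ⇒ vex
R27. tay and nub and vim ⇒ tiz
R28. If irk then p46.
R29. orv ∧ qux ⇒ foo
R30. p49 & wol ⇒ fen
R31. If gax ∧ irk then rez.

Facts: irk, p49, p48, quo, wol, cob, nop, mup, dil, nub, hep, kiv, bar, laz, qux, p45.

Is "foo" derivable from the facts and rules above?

gol  (by R4: p48, p45)
vim  (by R7: kiv)
erm  (by R8: hep)
gax  (by R17: quo, qux, wol)
tay  (by R20: bar, nub)
fub  (by R22: wol, irk)
tiz  (by R27: tay, nub, vim)
fen  (by R30: p49, wol)
rez  (by R31: gax, irk)
yaz  (by R1: erm, gol)
sil  (by R12: tiz, rez, laz)
ubo  (by R14: fub, qux)
jat  (by R16: fen)
rab  (by R23: yaz, nop)
p47  (by R24: sil, jat)
hux  (by R25: rab)
wib  (by R11: hux, irk, cob)
mig  (by R18: p47)
pia  (by R21: wib, mig)
orv  (by R9: pia, ubo)
foo  (by R29: orv, qux)

Yes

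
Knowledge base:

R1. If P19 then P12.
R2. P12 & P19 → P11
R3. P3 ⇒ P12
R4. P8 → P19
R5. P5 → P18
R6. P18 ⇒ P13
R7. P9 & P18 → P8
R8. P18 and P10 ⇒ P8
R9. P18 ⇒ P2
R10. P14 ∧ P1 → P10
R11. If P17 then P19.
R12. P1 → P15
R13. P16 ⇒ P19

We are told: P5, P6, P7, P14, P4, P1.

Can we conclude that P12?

Yes

P18  (by R5: P5)
P10  (by R10: P14, P1)
P8  (by R8: P18, P10)
P19  (by R4: P8)
P12  (by R1: P19)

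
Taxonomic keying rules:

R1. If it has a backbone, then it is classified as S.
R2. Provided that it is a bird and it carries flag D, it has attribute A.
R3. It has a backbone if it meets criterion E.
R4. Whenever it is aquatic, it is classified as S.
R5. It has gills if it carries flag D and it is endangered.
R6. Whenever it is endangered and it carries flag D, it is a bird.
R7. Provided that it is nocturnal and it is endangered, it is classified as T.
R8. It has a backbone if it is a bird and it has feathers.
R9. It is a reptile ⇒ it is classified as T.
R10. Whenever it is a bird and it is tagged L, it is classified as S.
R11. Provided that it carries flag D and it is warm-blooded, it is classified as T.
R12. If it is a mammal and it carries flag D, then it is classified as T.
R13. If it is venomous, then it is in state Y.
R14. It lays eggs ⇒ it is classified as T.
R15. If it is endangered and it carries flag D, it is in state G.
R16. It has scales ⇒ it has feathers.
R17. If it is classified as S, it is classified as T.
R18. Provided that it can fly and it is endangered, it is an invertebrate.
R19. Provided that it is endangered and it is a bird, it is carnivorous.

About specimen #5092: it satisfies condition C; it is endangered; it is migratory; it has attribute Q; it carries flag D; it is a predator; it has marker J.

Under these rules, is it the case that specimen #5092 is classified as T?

No

Forward chaining from the given facts derives: has gills, is a bird, is in state G, is carnivorous, has attribute A.
Rules concluding "it is classified as T": R7 needs "it is nocturnal"; R9 needs "it is a reptile"; R11 needs "it is warm-blooded"; R12 needs "it is a mammal"; R14 needs "it lays eggs"; R17 needs "it is classified as S" — none of these are established.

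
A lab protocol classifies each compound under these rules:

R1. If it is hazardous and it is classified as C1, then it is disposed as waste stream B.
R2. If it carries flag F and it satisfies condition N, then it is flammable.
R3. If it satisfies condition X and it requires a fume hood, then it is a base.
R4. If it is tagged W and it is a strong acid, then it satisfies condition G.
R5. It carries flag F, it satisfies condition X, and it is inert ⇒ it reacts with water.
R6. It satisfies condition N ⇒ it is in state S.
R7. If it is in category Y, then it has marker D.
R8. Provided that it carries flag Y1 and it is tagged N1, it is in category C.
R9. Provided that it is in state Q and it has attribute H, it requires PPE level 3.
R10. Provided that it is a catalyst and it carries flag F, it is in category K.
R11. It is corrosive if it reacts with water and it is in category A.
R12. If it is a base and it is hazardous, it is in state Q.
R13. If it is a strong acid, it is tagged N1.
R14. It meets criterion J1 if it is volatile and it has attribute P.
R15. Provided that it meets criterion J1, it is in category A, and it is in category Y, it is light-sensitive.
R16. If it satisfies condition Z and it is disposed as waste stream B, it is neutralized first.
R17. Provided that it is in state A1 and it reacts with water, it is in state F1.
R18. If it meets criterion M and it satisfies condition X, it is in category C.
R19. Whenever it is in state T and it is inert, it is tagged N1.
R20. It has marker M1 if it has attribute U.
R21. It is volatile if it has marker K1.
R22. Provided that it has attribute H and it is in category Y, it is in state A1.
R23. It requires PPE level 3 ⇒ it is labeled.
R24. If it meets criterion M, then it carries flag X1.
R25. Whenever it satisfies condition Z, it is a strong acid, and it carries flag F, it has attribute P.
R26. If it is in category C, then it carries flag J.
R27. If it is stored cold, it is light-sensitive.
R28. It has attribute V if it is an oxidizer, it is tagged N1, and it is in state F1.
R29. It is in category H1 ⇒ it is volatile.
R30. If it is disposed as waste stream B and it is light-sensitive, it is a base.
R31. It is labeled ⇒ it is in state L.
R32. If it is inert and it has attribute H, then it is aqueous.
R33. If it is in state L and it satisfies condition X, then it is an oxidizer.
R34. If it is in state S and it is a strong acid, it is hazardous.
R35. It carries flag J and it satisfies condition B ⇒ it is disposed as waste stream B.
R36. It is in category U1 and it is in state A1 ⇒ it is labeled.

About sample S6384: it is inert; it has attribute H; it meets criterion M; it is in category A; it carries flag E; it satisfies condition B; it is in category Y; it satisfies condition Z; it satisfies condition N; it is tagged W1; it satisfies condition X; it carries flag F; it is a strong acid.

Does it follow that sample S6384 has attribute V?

No

Forward chaining from the given facts derives: is flammable, reacts with water, is in state S, has marker D, is corrosive, is tagged N1, is in category C, is in state A1, carries flag X1, has attribute P, carries flag J, is aqueous, is hazardous, is disposed as waste stream B, is neutralized first, is in state F1.
The only rule concluding "it has attribute V" is R28, which needs "it is an oxidizer"; that is never established.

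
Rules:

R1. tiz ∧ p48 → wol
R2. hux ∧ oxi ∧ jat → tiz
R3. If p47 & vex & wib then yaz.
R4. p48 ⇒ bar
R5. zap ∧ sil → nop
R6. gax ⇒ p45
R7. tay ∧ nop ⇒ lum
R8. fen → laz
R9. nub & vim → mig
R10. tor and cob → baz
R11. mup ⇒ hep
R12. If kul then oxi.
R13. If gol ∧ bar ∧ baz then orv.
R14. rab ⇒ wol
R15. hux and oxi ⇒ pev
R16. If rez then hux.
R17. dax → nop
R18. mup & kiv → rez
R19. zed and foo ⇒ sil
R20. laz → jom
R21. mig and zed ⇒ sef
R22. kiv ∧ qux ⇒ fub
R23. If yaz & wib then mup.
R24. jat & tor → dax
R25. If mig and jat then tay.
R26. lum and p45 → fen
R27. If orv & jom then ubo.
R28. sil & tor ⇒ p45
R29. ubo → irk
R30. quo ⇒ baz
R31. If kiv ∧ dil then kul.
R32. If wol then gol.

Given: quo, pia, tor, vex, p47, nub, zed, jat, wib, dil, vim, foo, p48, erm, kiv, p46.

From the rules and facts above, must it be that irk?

yaz  (by R3: p47, vex, wib)
bar  (by R4: p48)
mig  (by R9: nub, vim)
sil  (by R19: zed, foo)
mup  (by R23: yaz, wib)
dax  (by R24: jat, tor)
tay  (by R25: mig, jat)
p45  (by R28: sil, tor)
baz  (by R30: quo)
kul  (by R31: kiv, dil)
oxi  (by R12: kul)
nop  (by R17: dax)
rez  (by R18: mup, kiv)
lum  (by R7: tay, nop)
hux  (by R16: rez)
fen  (by R26: lum, p45)
tiz  (by R2: hux, oxi, jat)
laz  (by R8: fen)
jom  (by R20: laz)
wol  (by R1: tiz, p48)
gol  (by R32: wol)
orv  (by R13: gol, bar, baz)
ubo  (by R27: orv, jom)
irk  (by R29: ubo)

Yes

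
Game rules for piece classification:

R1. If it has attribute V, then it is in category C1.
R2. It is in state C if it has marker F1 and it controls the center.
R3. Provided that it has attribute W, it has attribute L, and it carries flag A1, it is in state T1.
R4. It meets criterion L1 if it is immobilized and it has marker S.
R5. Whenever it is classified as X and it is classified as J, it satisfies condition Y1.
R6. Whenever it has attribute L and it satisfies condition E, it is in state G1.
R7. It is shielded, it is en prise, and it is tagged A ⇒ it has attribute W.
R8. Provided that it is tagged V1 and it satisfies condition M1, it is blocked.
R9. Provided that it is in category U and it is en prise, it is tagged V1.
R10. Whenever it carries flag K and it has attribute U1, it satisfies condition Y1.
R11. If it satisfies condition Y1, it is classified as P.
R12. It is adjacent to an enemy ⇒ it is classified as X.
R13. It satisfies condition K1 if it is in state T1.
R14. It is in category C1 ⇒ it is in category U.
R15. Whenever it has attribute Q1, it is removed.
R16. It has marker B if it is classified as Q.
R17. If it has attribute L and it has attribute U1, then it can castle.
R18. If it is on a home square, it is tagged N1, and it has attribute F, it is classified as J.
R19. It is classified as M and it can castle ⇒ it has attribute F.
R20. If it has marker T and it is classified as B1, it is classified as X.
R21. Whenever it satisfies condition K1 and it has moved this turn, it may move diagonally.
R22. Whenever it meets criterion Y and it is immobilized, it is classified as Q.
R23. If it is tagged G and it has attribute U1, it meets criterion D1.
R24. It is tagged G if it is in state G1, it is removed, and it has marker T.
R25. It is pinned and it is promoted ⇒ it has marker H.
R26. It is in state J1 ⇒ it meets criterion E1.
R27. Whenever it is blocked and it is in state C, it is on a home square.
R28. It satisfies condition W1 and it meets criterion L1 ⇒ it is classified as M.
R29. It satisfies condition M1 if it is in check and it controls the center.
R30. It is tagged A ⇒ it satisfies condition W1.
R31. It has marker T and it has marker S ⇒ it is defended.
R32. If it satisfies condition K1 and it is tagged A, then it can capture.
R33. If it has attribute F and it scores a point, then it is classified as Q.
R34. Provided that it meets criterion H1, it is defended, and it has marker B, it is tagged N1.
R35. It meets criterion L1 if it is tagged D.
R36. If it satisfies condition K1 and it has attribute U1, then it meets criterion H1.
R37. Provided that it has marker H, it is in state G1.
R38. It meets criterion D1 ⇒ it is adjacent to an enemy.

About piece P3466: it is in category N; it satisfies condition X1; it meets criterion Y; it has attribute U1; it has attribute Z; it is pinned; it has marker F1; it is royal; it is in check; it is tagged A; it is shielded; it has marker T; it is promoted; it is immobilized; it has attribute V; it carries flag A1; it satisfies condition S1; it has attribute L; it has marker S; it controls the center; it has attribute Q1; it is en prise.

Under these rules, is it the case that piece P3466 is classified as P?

By R1 (it has attribute V): it is in category C1.
By R2 (it has marker F1, it controls the center): it is in state C.
By R4 (it is immobilized, it has marker S): it meets criterion L1.
By R7 (it is shielded, it is en prise, it is tagged A): it has attribute W.
By R14 (it is in category C1): it is in category U.
By R15 (it has attribute Q1): it is removed.
By R17 (it has attribute L, it has attribute U1): it can castle.
By R22 (it meets criterion Y, it is immobilized): it is classified as Q.
By R25 (it is pinned, it is promoted): it has marker H.
By R29 (it is in check, it controls the center): it satisfies condition M1.
By R30 (it is tagged A): it satisfies condition W1.
By R31 (it has marker T, it has marker S): it is defended.
By R37 (it has marker H): it is in state G1.
By R3 (it has attribute W, it has attribute L, it carries flag A1): it is in state T1.
By R9 (it is in category U, it is en prise): it is tagged V1.
By R13 (it is in state T1): it satisfies condition K1.
By R16 (it is classified as Q): it has marker B.
By R24 (it is in state G1, it is removed, it has marker T): it is tagged G.
By R28 (it satisfies condition W1, it meets criterion L1): it is classified as M.
By R36 (it satisfies condition K1, it has attribute U1): it meets criterion H1.
By R8 (it is tagged V1, it satisfies condition M1): it is blocked.
By R19 (it is classified as M, it can castle): it has attribute F.
By R23 (it is tagged G, it has attribute U1): it meets criterion D1.
By R27 (it is blocked, it is in state C): it is on a home square.
By R34 (it meets criterion H1, it is defended, it has marker B): it is tagged N1.
By R38 (it meets criterion D1): it is adjacent to an enemy.
By R12 (it is adjacent to an enemy): it is classified as X.
By R18 (it is on a home square, it is tagged N1, it has attribute F): it is classified as J.
By R5 (it is classified as X, it is classified as J): it satisfies condition Y1.
By R11 (it satisfies condition Y1): it is classified as P.

Yes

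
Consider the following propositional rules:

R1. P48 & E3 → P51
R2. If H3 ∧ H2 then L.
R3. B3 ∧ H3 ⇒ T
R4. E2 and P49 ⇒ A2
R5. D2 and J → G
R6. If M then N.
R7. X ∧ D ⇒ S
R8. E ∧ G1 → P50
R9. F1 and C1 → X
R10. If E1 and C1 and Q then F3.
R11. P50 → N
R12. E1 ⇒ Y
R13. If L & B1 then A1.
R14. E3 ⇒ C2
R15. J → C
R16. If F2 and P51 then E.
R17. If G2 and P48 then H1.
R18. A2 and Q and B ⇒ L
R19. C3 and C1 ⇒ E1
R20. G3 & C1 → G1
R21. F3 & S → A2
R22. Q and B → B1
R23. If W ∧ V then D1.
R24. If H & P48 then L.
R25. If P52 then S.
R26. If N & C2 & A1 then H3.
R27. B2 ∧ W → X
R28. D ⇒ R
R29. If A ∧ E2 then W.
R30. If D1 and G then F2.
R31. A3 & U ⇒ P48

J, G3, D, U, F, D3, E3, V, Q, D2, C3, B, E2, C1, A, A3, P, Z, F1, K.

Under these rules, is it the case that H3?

G  (by R5: D2, J)
X  (by R9: F1, C1)
C2  (by R14: E3)
E1  (by R19: C3, C1)
G1  (by R20: G3, C1)
B1  (by R22: Q, B)
W  (by R29: A, E2)
P48  (by R31: A3, U)
P51  (by R1: P48, E3)
S  (by R7: X, D)
F3  (by R10: E1, C1, Q)
A2  (by R21: F3, S)
D1  (by R23: W, V)
F2  (by R30: D1, G)
E  (by R16: F2, P51)
L  (by R18: A2, Q, B)
P50  (by R8: E, G1)
N  (by R11: P50)
A1  (by R13: L, B1)
H3  (by R26: N, C2, A1)

Yes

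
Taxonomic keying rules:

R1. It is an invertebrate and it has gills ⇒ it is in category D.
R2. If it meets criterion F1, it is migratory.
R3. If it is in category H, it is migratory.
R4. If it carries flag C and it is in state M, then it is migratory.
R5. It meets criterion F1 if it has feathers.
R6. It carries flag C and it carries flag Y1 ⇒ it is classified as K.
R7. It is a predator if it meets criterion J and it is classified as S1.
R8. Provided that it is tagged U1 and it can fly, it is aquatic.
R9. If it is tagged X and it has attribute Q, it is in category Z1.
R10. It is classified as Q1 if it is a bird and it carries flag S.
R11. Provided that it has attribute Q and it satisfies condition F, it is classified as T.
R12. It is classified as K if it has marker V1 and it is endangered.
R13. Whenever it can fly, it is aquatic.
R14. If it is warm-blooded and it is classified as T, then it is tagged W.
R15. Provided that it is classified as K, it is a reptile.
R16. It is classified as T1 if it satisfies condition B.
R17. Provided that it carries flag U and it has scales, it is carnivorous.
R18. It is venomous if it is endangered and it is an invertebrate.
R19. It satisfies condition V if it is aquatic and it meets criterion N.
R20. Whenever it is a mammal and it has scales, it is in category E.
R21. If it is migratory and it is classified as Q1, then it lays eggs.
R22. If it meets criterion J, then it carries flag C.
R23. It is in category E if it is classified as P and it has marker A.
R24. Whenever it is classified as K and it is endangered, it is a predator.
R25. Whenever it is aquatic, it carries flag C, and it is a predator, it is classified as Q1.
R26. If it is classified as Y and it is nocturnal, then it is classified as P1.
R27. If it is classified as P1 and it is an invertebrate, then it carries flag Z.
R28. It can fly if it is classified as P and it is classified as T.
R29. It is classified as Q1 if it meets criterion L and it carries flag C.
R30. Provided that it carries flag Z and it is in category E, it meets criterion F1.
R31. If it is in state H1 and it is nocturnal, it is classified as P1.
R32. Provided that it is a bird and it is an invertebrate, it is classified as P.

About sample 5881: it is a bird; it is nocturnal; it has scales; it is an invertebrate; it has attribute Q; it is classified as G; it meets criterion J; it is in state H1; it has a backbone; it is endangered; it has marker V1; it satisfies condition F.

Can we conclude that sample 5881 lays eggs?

Forward chaining from the given facts derives: is classified as T, is classified as K, is a reptile, is venomous, carries flag C, is a predator, is classified as P1, is classified as P, carries flag Z, can fly, is aquatic, is classified as Q1.
The only rule concluding "it lays eggs" is R21, which needs "it is migratory"; that is never established.

No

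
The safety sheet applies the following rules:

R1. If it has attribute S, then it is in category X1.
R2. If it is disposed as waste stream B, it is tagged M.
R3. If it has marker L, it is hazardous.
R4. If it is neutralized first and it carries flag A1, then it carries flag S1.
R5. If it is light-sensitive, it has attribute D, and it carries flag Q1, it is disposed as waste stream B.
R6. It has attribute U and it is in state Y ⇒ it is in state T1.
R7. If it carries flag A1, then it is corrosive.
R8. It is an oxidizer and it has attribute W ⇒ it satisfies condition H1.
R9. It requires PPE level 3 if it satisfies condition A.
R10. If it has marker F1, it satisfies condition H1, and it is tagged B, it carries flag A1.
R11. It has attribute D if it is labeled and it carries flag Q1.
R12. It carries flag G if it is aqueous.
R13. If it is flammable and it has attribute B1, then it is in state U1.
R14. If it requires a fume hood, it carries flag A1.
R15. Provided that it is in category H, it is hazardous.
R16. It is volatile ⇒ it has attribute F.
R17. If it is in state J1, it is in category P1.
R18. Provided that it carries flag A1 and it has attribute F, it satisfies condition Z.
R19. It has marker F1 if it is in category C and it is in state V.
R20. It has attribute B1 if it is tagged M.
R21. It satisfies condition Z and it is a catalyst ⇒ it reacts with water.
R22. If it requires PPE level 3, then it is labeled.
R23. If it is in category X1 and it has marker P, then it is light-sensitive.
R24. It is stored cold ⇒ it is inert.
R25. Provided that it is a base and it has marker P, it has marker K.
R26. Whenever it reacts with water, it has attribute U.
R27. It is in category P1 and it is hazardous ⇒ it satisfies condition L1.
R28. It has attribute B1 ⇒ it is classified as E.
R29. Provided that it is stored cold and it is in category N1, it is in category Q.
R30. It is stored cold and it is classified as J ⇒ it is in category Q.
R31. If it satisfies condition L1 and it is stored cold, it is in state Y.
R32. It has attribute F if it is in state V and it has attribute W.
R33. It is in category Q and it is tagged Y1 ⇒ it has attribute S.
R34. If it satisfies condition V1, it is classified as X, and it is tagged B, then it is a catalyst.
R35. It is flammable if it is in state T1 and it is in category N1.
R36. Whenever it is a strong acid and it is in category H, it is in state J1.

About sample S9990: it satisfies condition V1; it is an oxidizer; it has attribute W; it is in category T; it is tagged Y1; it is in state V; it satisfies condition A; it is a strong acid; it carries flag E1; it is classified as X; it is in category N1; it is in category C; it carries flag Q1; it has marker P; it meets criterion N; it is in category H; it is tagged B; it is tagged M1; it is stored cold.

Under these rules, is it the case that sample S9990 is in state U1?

By R8 (it is an oxidizer, it has attribute W): it satisfies condition H1.
By R9 (it satisfies condition A): it requires PPE level 3.
By R15 (it is in category H): it is hazardous.
By R19 (it is in category C, it is in state V): it has marker F1.
By R22 (it requires PPE level 3): it is labeled.
By R29 (it is stored cold, it is in category N1): it is in category Q.
By R32 (it is in state V, it has attribute W): it has attribute F.
By R33 (it is in category Q, it is tagged Y1): it has attribute S.
By R34 (it satisfies condition V1, it is classified as X, it is tagged B): it is a catalyst.
By R36 (it is a strong acid, it is in category H): it is in state J1.
By R1 (it has attribute S): it is in category X1.
By R10 (it has marker F1, it satisfies condition H1, it is tagged B): it carries flag A1.
By R11 (it is labeled, it carries flag Q1): it has attribute D.
By R17 (it is in state J1): it is in category P1.
By R18 (it carries flag A1, it has attribute F): it satisfies condition Z.
By R21 (it satisfies condition Z, it is a catalyst): it reacts with water.
By R23 (it is in category X1, it has marker P): it is light-sensitive.
By R26 (it reacts with water): it has attribute U.
By R27 (it is in category P1, it is hazardous): it satisfies condition L1.
By R31 (it satisfies condition L1, it is stored cold): it is in state Y.
By R5 (it is light-sensitive, it has attribute D, it carries flag Q1): it is disposed as waste stream B.
By R6 (it has attribute U, it is in state Y): it is in state T1.
By R35 (it is in state T1, it is in category N1): it is flammable.
By R2 (it is disposed as waste stream B): it is tagged M.
By R20 (it is tagged M): it has attribute B1.
By R13 (it is flammable, it has attribute B1): it is in state U1.

Yes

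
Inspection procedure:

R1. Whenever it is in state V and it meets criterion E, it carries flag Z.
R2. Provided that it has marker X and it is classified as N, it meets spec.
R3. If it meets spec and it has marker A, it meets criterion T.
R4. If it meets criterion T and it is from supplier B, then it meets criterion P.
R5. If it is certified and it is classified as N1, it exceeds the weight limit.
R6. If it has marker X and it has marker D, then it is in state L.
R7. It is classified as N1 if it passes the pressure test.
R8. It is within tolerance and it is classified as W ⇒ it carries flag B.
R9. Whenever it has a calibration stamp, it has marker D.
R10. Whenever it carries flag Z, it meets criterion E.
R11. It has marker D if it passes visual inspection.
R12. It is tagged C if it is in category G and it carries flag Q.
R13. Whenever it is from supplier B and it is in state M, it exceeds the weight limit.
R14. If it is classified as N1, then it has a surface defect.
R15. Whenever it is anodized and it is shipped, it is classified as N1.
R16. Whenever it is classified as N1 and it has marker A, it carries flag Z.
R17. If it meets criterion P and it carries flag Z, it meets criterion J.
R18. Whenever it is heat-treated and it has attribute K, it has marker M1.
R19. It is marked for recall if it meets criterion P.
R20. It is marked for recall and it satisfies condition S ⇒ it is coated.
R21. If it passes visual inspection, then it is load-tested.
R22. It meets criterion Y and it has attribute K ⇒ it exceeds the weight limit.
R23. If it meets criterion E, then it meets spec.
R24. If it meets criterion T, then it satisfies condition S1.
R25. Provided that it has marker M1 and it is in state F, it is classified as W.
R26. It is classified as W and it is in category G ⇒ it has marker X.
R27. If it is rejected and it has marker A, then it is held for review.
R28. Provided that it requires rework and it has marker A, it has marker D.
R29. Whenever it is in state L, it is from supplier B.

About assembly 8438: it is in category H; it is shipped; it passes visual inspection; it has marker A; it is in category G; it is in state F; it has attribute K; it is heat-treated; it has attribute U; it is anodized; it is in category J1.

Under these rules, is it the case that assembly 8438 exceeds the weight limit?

No

Forward chaining from the given facts derives: has marker D, is classified as N1, carries flag Z, has marker M1, is load-tested, is classified as W, has marker X, is in state L, meets criterion E, has a surface defect, meets spec, is from supplier B, meets criterion T, meets criterion P, meets criterion J, is marked for recall, satisfies condition S1.
Rules concluding "it exceeds the weight limit": R5 needs "it is certified"; R13 needs "it is in state M"; R22 needs "it meets criterion Y" — none of these are established.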